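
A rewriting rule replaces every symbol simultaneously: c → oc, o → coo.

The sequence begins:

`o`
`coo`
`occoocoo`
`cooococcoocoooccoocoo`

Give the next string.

Rewriting the 21 symbols of cooococcoocoooccoocoo one by one yields oc coo coo coo oc coo oc oc coo coo oc coo coo coo oc oc coo coo oc coo coo; concatenated:

occoocoocoooccooococcoocoooccoocoocooococcoocoooccoocoo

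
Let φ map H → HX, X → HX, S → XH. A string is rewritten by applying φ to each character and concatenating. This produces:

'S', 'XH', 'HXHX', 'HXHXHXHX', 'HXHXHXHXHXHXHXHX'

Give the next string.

Rewriting the 16 symbols of HXHXHXHXHXHXHXHX one by one yields HX HX HX HX HX HX HX HX HX HX HX HX HX HX HX HX; concatenated:

HXHXHXHXHXHXHXHXHXHXHXHXHXHXHXHX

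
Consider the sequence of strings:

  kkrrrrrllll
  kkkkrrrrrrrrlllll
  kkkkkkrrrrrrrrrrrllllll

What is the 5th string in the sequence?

kkkkkkkkkkrrrrrrrrrrrrrrrrrllllllll

Reading off run lengths: k runs 2, 4, 6; r runs 5, 8, 11; l runs 4, 5, 6 — each is linear in n (n = 1, 2, …).
At n = 5 the blocks have lengths 10, 17, 8.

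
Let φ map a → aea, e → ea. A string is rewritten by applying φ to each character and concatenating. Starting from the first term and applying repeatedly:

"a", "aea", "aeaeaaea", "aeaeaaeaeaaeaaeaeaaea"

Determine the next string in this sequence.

aeaeaaeaeaaeaaeaeaaeaeaaeaaeaeaaeaaeaeaaeaeaaeaaeaeaaea

Replace each of the 21 characters of aeaeaaeaeaaeaaeaeaaea in place — aea ea aea ea aea aea ea aea ea aea aea ea aea aea ea aea ea aea aea ea aea — and concatenate.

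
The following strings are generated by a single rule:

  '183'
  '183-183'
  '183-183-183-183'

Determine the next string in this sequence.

s(k+1) = s(k)·-·s(k) — each term doubles the last with '-' between the halves.
Doubling 183-183-183-183 with '-' between the halves:

183-183-183-183-183-183-183-183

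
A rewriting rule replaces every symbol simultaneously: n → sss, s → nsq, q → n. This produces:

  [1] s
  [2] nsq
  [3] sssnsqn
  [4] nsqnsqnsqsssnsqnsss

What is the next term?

sssnsqnsssnsqnsssnsqnnsqnsqnsqsssnsqnsssnsqnsqnsq

Applying the rule to each of the 19 symbols of nsqnsqnsqsssnsqnsss gives the pieces sss nsq n sss nsq n sss nsq n nsq nsq nsq sss nsq n sss nsq nsq nsq, which concatenate to the answer.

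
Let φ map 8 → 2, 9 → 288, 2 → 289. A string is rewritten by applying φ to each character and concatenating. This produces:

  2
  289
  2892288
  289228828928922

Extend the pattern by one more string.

Rewriting the 15 symbols of 289228828928922 one by one yields 289 2 288 289 289 2 2 289 2 288 289 2 288 289 289; concatenated:

28922882892892228922882892288289289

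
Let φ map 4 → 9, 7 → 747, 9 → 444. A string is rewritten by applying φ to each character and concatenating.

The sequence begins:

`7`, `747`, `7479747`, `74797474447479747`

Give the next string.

Replace each of the 17 characters of 74797474447479747 in place — 747 9 747 444 747 9 747 9 9 9 747 9 747 444 747 9 747 — and concatenate.

7479747444747974799974797474447479747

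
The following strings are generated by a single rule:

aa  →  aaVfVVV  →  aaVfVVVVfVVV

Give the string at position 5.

aaVfVVVVfVVVVfVVVVfVVV

Every step adds VfVVV to the end: s(k+1) = s(k)·VfVVV.
From aaVfVVVVfVVV, 2 further steps: aaVfVVVVfVVV → aaVfVVVVfVVVVfVVV → (answer).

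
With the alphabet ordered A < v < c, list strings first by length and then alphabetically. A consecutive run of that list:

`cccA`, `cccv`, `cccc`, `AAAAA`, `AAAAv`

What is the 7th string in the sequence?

AAAvA

Advancing 2 positions from AAAAv through AAAAv → AAAAc reaches term 7.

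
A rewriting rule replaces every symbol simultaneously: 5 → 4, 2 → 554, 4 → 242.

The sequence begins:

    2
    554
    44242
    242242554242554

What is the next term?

Replace each of the 15 characters of 242242554242554 in place — 554 242 554 554 242 554 4 4 242 554 242 554 4 4 242 — and concatenate.

5542425545542425544424255424255444242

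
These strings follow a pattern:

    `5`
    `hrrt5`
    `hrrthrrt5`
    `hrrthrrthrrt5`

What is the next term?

hrrthrrthrrthrrt5

Every step adds hrrt at the front: s(k+1) = hrrt·s(k).
So the next term is hrrt·hrrthrrthrrt5.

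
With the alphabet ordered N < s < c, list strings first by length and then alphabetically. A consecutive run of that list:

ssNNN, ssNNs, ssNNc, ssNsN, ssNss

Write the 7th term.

Continuing the enumeration 2 steps past ssNss: ssNss → ssNsc → (answer).

ssNcN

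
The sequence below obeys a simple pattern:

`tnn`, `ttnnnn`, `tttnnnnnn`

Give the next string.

Reading off run lengths: t runs 1, 2, 3; n runs 2, 4, 6 — each is linear in n (n = 1, 2, …).
For the next term, n = 4, so the run lengths are 4, 8.

ttttnnnnnnnn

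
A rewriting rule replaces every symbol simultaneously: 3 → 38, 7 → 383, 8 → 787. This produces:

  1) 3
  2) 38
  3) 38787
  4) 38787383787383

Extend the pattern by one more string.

φ(38787383787383) expands symbol-by-symbol to 38 787 383 787 383 38 787 38 383 787 383 38 787 38; joining the 14 pieces gives the next term.

3878738378738338787383837873833878738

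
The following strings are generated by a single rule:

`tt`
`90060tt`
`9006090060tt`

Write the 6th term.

Each term is the previous one with 90060 prepended.
From 9006090060tt, 3 further steps: 9006090060tt → 900609006090060tt → 90060900609006090060tt → (answer).

9006090060900609006090060tt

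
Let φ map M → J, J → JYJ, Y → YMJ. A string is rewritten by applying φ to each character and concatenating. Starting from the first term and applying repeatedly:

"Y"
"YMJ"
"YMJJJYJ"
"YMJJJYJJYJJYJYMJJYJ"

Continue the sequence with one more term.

YMJJJYJJYJJYJYMJJYJJYJYMJJYJJYJYMJJYJYMJJJYJJYJYMJJYJ

φ(YMJJJYJJYJJYJYMJJYJ) expands symbol-by-symbol to YMJ J JYJ JYJ JYJ YMJ JYJ JYJ YMJ JYJ JYJ YMJ JYJ YMJ J JYJ JYJ YMJ JYJ; joining the 19 pieces gives the next term.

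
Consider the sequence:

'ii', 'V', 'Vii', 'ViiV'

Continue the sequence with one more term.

ViiVVii

From term 3 onward, concatenate the last term with the second-to-last: V·ii = Vii, Vii·V = ViiV, …
The next term joins ViiV and Vii.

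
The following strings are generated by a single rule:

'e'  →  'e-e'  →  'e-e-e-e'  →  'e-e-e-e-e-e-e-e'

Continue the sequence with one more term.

e-e-e-e-e-e-e-e-e-e-e-e-e-e-e-e

Each string is two copies of the previous one joined by '-'.
One more doubling of e-e-e-e-e-e-e-e gives the answer.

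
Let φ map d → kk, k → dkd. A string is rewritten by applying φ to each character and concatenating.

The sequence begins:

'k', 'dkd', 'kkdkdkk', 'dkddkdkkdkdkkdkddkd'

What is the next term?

kkdkdkkkkdkdkkdkddkdkkdkdkkdkddkdkkdkdkkkkdkdkk

Replace each of the 19 characters of dkddkdkkdkdkkdkddkd in place — kk dkd kk kk dkd kk dkd dkd kk dkd kk dkd dkd kk dkd kk kk dkd kk — and concatenate.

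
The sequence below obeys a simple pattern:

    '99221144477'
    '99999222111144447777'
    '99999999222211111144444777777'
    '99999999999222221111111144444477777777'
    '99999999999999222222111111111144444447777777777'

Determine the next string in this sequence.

Each string has the form 9^{3n-1} 2^{n+1} 1^{2n} 4^{n+2} 7^{2n} (n = 1, 2, …).
Setting n = 6 gives 17, 7, 12, 8, 12 characters in each block.

99999999999999999222222211111111111144444444777777777777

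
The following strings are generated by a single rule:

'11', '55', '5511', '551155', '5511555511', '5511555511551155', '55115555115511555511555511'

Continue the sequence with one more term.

551155551155115555115555115511555511551155

From term 3 onward, concatenate the last term with the second-to-last: 55·11 = 5511, 5511·55 = 551155, …
Continuing: 55115555115511555511555511 · 5511555511551155 gives term 8.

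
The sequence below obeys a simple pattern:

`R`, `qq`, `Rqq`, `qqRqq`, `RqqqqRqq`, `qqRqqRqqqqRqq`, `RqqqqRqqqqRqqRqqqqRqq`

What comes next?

qqRqqRqqqqRqqRqqqqRqqqqRqqRqqqqRqq

This is a Fibonacci-style word recurrence s(k) = s(k−2)·s(k−1): e.g. R·qq = Rqq.
So term 8 is qqRqqRqqqqRqq·RqqqqRqqqqRqqRqqqqRqq.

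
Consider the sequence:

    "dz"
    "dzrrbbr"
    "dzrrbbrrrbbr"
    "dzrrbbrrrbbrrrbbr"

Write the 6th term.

The strings grow by a fixed suffix rrbbr each time.
From dzrrbbrrrbbrrrbbr, 2 further steps: dzrrbbrrrbbrrrbbr → dzrrbbrrrbbrrrbbrrrbbr → (answer).

dzrrbbrrrbbrrrbbrrrbbrrrbbr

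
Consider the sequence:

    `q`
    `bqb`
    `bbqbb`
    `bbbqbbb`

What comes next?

Every step adds b to the front and b to the end of the previous string.
One more step from bbbqbbb gives the answer.

bbbbqbbbb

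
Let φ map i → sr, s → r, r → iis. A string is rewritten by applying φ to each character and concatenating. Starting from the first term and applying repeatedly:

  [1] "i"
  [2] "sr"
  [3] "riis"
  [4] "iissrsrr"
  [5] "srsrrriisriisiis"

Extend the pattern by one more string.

Rewriting the 16 symbols of srsrrriisriisiis one by one yields r iis r iis iis iis sr sr r iis sr sr r sr sr r; concatenated:

riisriisiisiissrsrriissrsrrsrsrr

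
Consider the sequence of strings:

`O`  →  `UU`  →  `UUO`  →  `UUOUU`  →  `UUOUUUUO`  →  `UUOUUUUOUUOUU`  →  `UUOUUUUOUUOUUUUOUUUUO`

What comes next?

UUOUUUUOUUOUUUUOUUUUOUUOUUUUOUUOUU

This is a Fibonacci-style word recurrence s(k) = s(k−1)·s(k−2): e.g. UU·O = UUO.
Continuing: UUOUUUUOUUOUUUUOUUUUO · UUOUUUUOUUOUU gives term 8.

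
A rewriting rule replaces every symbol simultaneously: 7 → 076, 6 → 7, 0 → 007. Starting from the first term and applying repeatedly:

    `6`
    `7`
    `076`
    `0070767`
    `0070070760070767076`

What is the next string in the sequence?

Rewriting the 19 symbols of 0070070760070767076 one by one yields 007 007 076 007 007 076 007 076 7 007 007 076 007 076 7 076 007 076 7; concatenated:

007007076007007076007076700700707600707670760070767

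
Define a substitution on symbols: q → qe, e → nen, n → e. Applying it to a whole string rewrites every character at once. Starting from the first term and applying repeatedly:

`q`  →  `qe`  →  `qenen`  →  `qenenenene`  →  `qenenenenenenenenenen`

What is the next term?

Rewriting the 21 symbols of qenenenenenenenenenen one by one yields qe nen e nen e nen e nen e nen e nen e nen e nen e nen e nen e; concatenated:

qenenenenenenenenenenenenenenenenenenenene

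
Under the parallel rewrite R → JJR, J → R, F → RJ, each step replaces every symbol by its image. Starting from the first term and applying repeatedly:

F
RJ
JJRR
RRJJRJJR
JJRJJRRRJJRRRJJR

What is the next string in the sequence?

RRJJRRRJJRJJRJJRRRJJRJJRJJRRRJJR

φ(JJRJJRRRJJRRRJJR) expands symbol-by-symbol to R R JJR R R JJR JJR JJR R R JJR JJR JJR R R JJR; joining the 16 pieces gives the next term.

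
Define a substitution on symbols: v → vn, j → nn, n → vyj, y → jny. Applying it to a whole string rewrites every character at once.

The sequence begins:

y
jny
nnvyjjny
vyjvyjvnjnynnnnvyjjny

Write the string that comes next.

Rewriting the 21 symbols of vyjvyjvnjnynnnnvyjjny one by one yields vn jny nn vn jny nn vn vyj nn vyj jny vyj vyj vyj vyj vn jny nn nn vyj jny; concatenated:

vnjnynnvnjnynnvnvyjnnvyjjnyvyjvyjvyjvyjvnjnynnnnvyjjny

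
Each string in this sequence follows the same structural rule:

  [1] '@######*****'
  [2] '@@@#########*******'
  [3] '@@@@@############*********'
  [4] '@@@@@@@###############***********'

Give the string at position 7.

Each string has the form @^{2n-1} #^{3n+3} *^{2n+3} (n = 1, 2, …).
For term 7, n = 7, so the run lengths are 13, 24, 17.

@@@@@@@@@@@@@########################*****************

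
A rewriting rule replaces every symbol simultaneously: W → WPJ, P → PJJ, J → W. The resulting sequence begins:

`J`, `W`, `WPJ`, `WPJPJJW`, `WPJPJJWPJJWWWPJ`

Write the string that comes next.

WPJPJJWPJJWWWPJPJJWWWPJWPJWPJPJJW

φ(WPJPJJWPJJWWWPJ) expands symbol-by-symbol to WPJ PJJ W PJJ W W WPJ PJJ W W WPJ WPJ WPJ PJJ W; joining the 15 pieces gives the next term.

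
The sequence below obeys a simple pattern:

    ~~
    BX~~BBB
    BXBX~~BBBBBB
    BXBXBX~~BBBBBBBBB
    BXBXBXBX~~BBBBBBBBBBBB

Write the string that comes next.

Every step adds BX to the front and BBB to the end of the previous string.
So the next term is BX·BXBXBXBX~~BBBBBBBBBBBB·BBB.

BXBXBXBXBX~~BBBBBBBBBBBBBBB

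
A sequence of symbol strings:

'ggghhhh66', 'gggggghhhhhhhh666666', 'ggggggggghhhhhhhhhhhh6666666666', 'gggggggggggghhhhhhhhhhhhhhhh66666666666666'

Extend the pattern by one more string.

The n-th term is 3n g's then 4n h's then 4n-2 6's (n = 1, 2, …).
At n = 5 the blocks have lengths 15, 20, 18.

ggggggggggggggghhhhhhhhhhhhhhhhhhhh666666666666666666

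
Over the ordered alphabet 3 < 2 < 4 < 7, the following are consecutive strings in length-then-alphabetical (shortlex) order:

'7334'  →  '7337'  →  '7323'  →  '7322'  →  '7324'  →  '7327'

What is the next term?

The successor of 7327 increments the rightmost position that isn't already 7 and resets every position after it to 3.

7343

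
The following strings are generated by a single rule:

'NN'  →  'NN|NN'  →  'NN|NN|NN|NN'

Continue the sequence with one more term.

NN|NN|NN|NN|NN|NN|NN|NN

Every step duplicates the string with '|' between the halves.
So the next term is two copies of NN|NN|NN|NN with '|' between the halves.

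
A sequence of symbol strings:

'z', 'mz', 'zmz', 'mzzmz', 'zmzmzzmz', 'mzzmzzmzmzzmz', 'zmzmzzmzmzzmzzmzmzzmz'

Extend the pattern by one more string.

Each term (from the third on) is the two preceding terms concatenated in order: term 3 = z·mz = zmz.
Continuing: mzzmzzmzmzzmz · zmzmzzmzmzzmzzmzmzzmz gives term 8.

mzzmzzmzmzzmzzmzmzzmzmzzmzzmzmzzmz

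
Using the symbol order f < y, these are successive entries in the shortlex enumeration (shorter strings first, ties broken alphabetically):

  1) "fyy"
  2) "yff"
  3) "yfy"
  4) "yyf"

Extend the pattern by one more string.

yyy

Find the rightmost character of yyf below y, bump it to the next letter, and reset everything to its right to f.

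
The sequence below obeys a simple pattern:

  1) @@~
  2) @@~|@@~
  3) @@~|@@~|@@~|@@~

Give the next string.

@@~|@@~|@@~|@@~|@@~|@@~|@@~|@@~

Every step duplicates the string with '|' between the halves.
One more doubling of @@~|@@~|@@~|@@~ gives the answer.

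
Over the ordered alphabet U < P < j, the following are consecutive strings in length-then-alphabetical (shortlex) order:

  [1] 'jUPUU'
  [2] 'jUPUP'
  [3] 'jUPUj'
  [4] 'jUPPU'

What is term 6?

Continuing the enumeration 2 steps past jUPPU: jUPPU → jUPPP → (answer).

jUPPj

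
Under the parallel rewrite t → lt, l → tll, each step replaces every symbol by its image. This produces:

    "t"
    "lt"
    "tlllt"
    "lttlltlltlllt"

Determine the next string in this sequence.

tllltlttlltlllttlltlllttlltlltlllt

φ(lttlltlltlllt) expands symbol-by-symbol to tll lt lt tll tll lt tll tll lt tll tll tll lt; joining the 13 pieces gives the next term.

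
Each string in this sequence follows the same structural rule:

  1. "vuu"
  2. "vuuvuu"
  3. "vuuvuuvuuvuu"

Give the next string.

vuuvuuvuuvuuvuuvuuvuuvuu

Every step duplicates the string.
So the next term is two copies of vuuvuuvuuvuu.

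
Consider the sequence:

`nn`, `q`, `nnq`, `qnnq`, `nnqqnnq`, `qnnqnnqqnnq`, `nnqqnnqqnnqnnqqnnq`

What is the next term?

qnnqnnqqnnqnnqqnnqqnnqnnqqnnq

This is a Fibonacci-style word recurrence s(k) = s(k−2)·s(k−1): e.g. nn·q = nnq.
The next term joins qnnqnnqqnnq and nnqqnnqqnnqnnqqnnq.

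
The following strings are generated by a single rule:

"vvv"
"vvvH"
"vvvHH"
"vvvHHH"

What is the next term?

Each term is the previous one with H appended.
Applying this once more to vvvHHH:

vvvHHHH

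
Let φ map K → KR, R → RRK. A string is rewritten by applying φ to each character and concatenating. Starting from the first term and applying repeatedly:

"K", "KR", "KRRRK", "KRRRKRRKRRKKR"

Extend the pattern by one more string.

Rewriting the 13 symbols of KRRRKRRKRRKKR one by one yields KR RRK RRK RRK KR RRK RRK KR RRK RRK KR KR RRK; concatenated:

KRRRKRRKRRKKRRRKRRKKRRRKRRKKRKRRRK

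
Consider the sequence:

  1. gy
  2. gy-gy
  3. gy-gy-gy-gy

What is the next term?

s(k+1) = s(k)·-·s(k) — each term doubles the last with '-' between the halves.
Doubling gy-gy-gy-gy with '-' between the halves:

gy-gy-gy-gy-gy-gy-gy-gy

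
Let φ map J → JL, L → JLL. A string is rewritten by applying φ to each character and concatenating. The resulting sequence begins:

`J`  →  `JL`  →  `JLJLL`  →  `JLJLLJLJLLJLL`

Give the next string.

Replace each of the 13 characters of JLJLLJLJLLJLL in place — JL JLL JL JLL JLL JL JLL JL JLL JLL JL JLL JLL — and concatenate.

JLJLLJLJLLJLLJLJLLJLJLLJLLJLJLLJLL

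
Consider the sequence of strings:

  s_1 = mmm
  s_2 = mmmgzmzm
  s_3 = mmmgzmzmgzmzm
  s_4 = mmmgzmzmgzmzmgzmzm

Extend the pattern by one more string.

The strings grow by a fixed suffix gzmzm each time.
Applying this once more to mmmgzmzmgzmzmgzmzm:

mmmgzmzmgzmzmgzmzmgzmzm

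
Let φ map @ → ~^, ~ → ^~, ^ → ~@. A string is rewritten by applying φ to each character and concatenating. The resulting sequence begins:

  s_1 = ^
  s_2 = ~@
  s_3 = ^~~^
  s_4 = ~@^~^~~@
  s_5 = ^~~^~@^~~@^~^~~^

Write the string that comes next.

Rewriting the 16 symbols of ^~~^~@^~~@^~^~~^ one by one yields ~@ ^~ ^~ ~@ ^~ ~^ ~@ ^~ ^~ ~^ ~@ ^~ ~@ ^~ ^~ ~@; concatenated:

~@^~^~~@^~~^~@^~^~~^~@^~~@^~^~~@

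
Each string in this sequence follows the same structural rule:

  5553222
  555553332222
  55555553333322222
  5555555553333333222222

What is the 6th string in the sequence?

Reading off run lengths: 5 runs 3, 5, 7, 9; 3 runs 1, 3, 5, 7; 2 runs 3, 4, 5, 6 — each is linear in n (n = 1, 2, …).
For term 6, n = 6, so the run lengths are 13, 11, 8.

55555555555553333333333322222222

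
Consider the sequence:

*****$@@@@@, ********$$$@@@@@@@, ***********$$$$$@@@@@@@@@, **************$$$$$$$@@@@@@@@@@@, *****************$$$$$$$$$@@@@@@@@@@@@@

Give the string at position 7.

Term n consists of 3n+2 *'s, followed by 2n-1 $'s, followed by 2n+3 @'s (n = 1, 2, …).
At n = 7 the blocks have lengths 23, 13, 17.

***********************$$$$$$$$$$$$$@@@@@@@@@@@@@@@@@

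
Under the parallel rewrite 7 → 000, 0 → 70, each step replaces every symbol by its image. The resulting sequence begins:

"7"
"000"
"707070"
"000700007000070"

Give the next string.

Applying the rule to each of the 15 symbols of 000700007000070 gives the pieces 70 70 70 000 70 70 70 70 000 70 70 70 70 000 70, which concatenate to the answer.

707070000707070700007070707000070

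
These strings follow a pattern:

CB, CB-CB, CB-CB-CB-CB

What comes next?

Each string is two copies of the previous one joined by '-'.
So the next term is two copies of CB-CB-CB-CB with '-' between the halves.

CB-CB-CB-CB-CB-CB-CB-CB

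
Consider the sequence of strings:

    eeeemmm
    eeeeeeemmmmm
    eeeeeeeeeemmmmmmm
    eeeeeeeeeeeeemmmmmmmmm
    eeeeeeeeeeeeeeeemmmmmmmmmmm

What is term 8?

Term n consists of 3n+1 e's, followed by 2n+1 m's (n = 1, 2, …).
Setting n = 8 gives 25, 17 characters in each block.

eeeeeeeeeeeeeeeeeeeeeeeeemmmmmmmmmmmmmmmmm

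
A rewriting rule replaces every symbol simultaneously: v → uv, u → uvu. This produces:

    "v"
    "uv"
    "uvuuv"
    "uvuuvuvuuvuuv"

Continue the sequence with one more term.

φ(uvuuvuvuuvuuv) expands symbol-by-symbol to uvu uv uvu uvu uv uvu uv uvu uvu uv uvu uvu uv; joining the 13 pieces gives the next term.

uvuuvuvuuvuuvuvuuvuvuuvuuvuvuuvuuv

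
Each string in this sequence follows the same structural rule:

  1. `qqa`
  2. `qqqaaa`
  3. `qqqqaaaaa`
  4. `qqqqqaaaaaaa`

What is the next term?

Reading off run lengths: q runs 2, 3, 4, 5; a runs 1, 3, 5, 7 — each is linear in n (n = 1, 2, …).
Setting n = 5 gives 6, 9 characters in each block.

qqqqqqaaaaaaaaa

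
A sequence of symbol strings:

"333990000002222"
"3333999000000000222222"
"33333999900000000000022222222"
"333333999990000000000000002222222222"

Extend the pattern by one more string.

3333333999999000000000000000000222222222222

Term n consists of n+1 3's, followed by n 9's, followed by 3n 0's, followed by 2n 2's, where the shown terms are n = 2, 3, 4, 5.
At n = 6 the blocks have lengths 7, 6, 18, 12.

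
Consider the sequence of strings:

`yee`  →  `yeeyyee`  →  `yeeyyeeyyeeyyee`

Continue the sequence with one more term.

Each string is two copies of the previous one joined by 'y'.
One more doubling of yeeyyeeyyeeyyee gives the answer.

yeeyyeeyyeeyyeeyyeeyyeeyyeeyyee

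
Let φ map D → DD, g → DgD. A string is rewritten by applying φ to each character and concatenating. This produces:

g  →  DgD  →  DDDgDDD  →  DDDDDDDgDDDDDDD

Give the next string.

DDDDDDDDDDDDDDDgDDDDDDDDDDDDDDD

Replace each of the 15 characters of DDDDDDDgDDDDDDD in place — DD DD DD DD DD DD DD DgD DD DD DD DD DD DD DD — and concatenate.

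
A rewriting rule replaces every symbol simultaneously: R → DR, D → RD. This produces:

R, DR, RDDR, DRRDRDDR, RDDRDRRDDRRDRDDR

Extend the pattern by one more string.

DRRDRDDRRDDRDRRDRDDRDRRDDRRDRDDR

Applying the rule to each of the 16 symbols of RDDRDRRDDRRDRDDR gives the pieces DR RD RD DR RD DR DR RD RD DR DR RD DR RD RD DR, which concatenate to the answer.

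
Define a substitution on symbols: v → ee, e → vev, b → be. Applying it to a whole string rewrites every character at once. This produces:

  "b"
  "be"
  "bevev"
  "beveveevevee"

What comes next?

Rewriting each symbol of beveveevevee: b→be, e→vev, v→ee, e→vev, v→ee, e→vev, e→vev, v→ee, e→vev, v→ee, e→vev, e→vev, which concatenates to be vev ee vev ee vev vev ee vev ee vev vev.

beveveeveveevevveveeveveevevvev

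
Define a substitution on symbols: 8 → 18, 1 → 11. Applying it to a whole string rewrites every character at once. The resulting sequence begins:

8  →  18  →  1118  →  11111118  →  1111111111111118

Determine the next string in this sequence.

φ(1111111111111118) expands symbol-by-symbol to 11 11 11 11 11 11 11 11 11 11 11 11 11 11 11 18; joining the 16 pieces gives the next term.

11111111111111111111111111111118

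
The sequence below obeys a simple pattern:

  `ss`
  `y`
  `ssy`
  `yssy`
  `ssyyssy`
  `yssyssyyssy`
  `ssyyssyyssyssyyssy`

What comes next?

From term 3 onward, concatenate the second-to-last term with the last: ss·y = ssy, y·ssy = yssy, …
So term 8 is yssyssyyssy·ssyyssyyssyssyyssy.

yssyssyyssyssyyssyyssyssyyssy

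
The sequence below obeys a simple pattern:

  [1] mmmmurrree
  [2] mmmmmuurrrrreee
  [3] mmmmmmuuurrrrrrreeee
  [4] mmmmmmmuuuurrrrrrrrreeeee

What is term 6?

mmmmmmmmmuuuuuurrrrrrrrrrrrreeeeeee

Term n consists of n+2 m's, followed by n-1 u's, followed by 2n-1 r's, followed by n e's, where the shown terms are n = 2, 3, 4, 5.
For term 6, n = 7, so the run lengths are 9, 6, 13, 7.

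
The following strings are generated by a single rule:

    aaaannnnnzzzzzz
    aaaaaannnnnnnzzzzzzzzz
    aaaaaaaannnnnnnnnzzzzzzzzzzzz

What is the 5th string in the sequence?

Reading off run lengths: a runs 4, 6, 8; n runs 5, 7, 9; z runs 6, 9, 12 — each is linear in n, where the shown terms are n = 2, 3, 4.
For term 5, n = 6, so the run lengths are 12, 13, 18.

aaaaaaaaaaaannnnnnnnnnnnnzzzzzzzzzzzzzzzzzz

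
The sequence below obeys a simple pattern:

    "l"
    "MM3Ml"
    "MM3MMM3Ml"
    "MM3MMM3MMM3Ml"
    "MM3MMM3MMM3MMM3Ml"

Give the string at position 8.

MM3MMM3MMM3MMM3MMM3MMM3MMM3Ml

The strings grow by a fixed prefix MM3M each time.
From MM3MMM3MMM3MMM3Ml, 3 further steps: MM3MMM3MMM3MMM3Ml → MM3MMM3MMM3MMM3MMM3Ml → MM3MMM3MMM3MMM3MMM3MMM3Ml → (answer).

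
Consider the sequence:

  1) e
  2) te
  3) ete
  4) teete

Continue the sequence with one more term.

eteteete

This is a Fibonacci-style word recurrence s(k) = s(k−2)·s(k−1): e.g. e·te = ete.
So term 5 is ete·teete.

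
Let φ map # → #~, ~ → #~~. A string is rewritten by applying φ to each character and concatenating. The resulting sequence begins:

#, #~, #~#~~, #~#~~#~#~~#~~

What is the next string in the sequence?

#~#~~#~#~~#~~#~#~~#~#~~#~~#~#~~#~~

φ(#~#~~#~#~~#~~) expands symbol-by-symbol to #~ #~~ #~ #~~ #~~ #~ #~~ #~ #~~ #~~ #~ #~~ #~~; joining the 13 pieces gives the next term.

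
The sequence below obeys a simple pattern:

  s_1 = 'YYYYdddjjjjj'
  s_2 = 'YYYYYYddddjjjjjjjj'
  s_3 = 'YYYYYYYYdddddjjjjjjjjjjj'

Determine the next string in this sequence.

YYYYYYYYYYddddddjjjjjjjjjjjjjj

Reading off run lengths: Y runs 4, 6, 8; d runs 3, 4, 5; j runs 5, 8, 11 — each is linear in n, where the shown terms are n = 2, 3, 4.
Setting n = 5 gives 10, 6, 14 characters in each block.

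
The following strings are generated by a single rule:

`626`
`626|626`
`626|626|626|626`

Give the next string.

s(k+1) = s(k)·|·s(k) — each term doubles the last with '|' between the halves.
Doubling 626|626|626|626 with '|' between the halves:

626|626|626|626|626|626|626|626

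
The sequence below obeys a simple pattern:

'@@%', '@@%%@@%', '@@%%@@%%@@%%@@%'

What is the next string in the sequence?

@@%%@@%%@@%%@@%%@@%%@@%%@@%%@@%

s(k+1) = s(k)·%·s(k) — each term doubles the last with '%' between the halves.
One more doubling of @@%%@@%%@@%%@@% gives the answer.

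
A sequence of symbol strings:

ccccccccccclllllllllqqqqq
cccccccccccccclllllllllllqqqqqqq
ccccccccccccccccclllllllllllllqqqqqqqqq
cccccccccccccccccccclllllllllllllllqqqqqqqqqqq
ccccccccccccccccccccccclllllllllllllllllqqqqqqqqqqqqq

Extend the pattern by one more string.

cccccccccccccccccccccccccclllllllllllllllllllqqqqqqqqqqqqqqq

Each string has the form c^{3n+2} l^{2n+3} q^{2n-1}, where the shown terms are n = 3, 4, 5, 6, 7.
At n = 8 the blocks have lengths 26, 19, 15.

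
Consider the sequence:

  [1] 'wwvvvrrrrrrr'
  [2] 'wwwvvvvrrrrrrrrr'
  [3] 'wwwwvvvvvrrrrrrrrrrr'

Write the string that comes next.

wwwwwvvvvvvrrrrrrrrrrrrr

The n-th term is n-1 w's then n v's then 2n+1 r's, where the shown terms are n = 3, 4, 5.
At n = 6 the blocks have lengths 5, 6, 13.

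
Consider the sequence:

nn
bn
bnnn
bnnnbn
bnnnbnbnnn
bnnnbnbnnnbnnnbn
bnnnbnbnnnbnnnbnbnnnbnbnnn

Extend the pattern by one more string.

bnnnbnbnnnbnnnbnbnnnbnbnnnbnnnbnbnnnbnnnbn

From term 3 onward, concatenate the last term with the second-to-last: bn·nn = bnnn, bnnn·bn = bnnnbn, …
The next term joins bnnnbnbnnnbnnnbnbnnnbnbnnn and bnnnbnbnnnbnnnbn.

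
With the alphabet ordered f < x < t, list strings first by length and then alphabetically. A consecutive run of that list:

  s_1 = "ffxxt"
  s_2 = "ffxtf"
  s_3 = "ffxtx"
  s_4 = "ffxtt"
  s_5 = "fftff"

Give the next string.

Treat fftff as a base-3 numeral over the given alphabet and add one, carrying through any trailing t's.

fftfx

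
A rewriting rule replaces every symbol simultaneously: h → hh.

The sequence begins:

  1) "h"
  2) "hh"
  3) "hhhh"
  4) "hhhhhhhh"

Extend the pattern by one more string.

Expanding hhhhhhhh: h→hh, h→hh, h→hh, h→hh, h→hh, h→hh, h→hh, h→hh. Concatenated: hh hh hh hh hh hh hh hh.

hhhhhhhhhhhhhhhh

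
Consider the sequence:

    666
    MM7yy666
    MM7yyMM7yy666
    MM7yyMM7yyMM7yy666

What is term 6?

MM7yyMM7yyMM7yyMM7yyMM7yy666

Every step adds MM7yy at the front: s(k+1) = MM7yy·s(k).
From MM7yyMM7yyMM7yy666, 2 further steps: MM7yyMM7yyMM7yy666 → MM7yyMM7yyMM7yyMM7yy666 → (answer).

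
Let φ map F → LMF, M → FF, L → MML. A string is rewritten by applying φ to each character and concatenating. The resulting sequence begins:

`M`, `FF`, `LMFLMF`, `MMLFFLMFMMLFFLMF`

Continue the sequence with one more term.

FFFFMMLLMFLMFMMLFFLMFFFFFMMLLMFLMFMMLFFLMF

φ(MMLFFLMFMMLFFLMF) expands symbol-by-symbol to FF FF MML LMF LMF MML FF LMF FF FF MML LMF LMF MML FF LMF; joining the 16 pieces gives the next term.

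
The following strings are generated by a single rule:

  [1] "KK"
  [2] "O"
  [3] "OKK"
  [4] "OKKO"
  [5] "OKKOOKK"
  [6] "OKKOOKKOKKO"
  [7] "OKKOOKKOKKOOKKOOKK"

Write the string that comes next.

OKKOOKKOKKOOKKOOKKOKKOOKKOKKO

This is a Fibonacci-style word recurrence s(k) = s(k−1)·s(k−2): e.g. O·KK = OKK.
The next term joins OKKOOKKOKKOOKKOOKK and OKKOOKKOKKO.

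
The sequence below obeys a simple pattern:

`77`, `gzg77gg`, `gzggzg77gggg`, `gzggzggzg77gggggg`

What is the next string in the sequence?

Each term wraps the previous one in gzg on the left and gg on the right.
One more step from gzggzggzg77gggggg gives the answer.

gzggzggzggzg77gggggggg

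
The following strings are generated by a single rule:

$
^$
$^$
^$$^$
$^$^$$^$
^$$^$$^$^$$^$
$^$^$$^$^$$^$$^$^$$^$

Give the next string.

^$$^$$^$^$$^$$^$^$$^$^$$^$$^$^$$^$

This is a Fibonacci-style word recurrence s(k) = s(k−2)·s(k−1): e.g. $·^$ = $^$.
The next term joins ^$$^$$^$^$$^$ and $^$^$$^$^$$^$$^$^$$^$.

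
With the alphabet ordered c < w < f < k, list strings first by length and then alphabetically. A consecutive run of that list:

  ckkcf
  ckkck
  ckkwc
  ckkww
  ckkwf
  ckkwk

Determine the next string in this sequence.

The successor of ckkwk increments the rightmost position that isn't already k and resets every position after it to c.

ckkfc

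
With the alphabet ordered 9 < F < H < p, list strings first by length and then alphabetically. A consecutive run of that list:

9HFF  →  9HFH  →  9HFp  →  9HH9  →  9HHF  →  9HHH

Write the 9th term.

Advancing 3 positions from 9HHH through 9HHH → 9HHp → 9Hp9 reaches term 9.

9HpF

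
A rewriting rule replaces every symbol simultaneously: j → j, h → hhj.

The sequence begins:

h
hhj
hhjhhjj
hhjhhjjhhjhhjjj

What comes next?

Rewriting the 15 symbols of hhjhhjjhhjhhjjj one by one yields hhj hhj j hhj hhj j j hhj hhj j hhj hhj j j j; concatenated:

hhjhhjjhhjhhjjjhhjhhjjhhjhhjjjj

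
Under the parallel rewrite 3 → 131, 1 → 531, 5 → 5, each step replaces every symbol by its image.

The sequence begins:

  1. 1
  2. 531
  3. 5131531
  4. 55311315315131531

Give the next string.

55131531531131531513153155311315315131531

Applying the rule to each of the 17 symbols of 55311315315131531 gives the pieces 5 5 131 531 531 131 531 5 131 531 5 531 131 531 5 131 531, which concatenate to the answer.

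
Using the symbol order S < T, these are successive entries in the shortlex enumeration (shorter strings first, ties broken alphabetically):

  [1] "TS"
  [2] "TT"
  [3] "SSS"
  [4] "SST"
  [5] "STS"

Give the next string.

STT

The successor of STS increments the rightmost position that isn't already T and resets every position after it to S.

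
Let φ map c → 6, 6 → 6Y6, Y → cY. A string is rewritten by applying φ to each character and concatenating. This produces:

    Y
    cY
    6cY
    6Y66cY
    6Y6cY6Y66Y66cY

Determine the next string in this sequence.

Replace each of the 14 characters of 6Y6cY6Y66Y66cY in place — 6Y6 cY 6Y6 6 cY 6Y6 cY 6Y6 6Y6 cY 6Y6 6Y6 6 cY — and concatenate.

6Y6cY6Y66cY6Y6cY6Y66Y6cY6Y66Y66cY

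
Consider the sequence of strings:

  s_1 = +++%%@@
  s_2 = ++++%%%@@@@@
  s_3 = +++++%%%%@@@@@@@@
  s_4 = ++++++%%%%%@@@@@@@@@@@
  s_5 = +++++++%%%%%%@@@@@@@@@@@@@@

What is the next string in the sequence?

Each string has the form +^{n+2} %^{n+1} @^{3n-1} (n = 1, 2, …).
Setting n = 6 gives 8, 7, 17 characters in each block.

++++++++%%%%%%%@@@@@@@@@@@@@@@@@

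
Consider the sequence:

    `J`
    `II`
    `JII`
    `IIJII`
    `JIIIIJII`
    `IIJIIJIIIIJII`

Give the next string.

Each term (from the third on) is the two preceding terms concatenated in order: term 3 = J·II = JII.
So term 7 is JIIIIJII·IIJIIJIIIIJII.

JIIIIJIIIIJIIJIIIIJII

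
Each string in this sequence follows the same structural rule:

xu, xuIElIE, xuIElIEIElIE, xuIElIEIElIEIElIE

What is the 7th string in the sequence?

xuIElIEIElIEIElIEIElIEIElIEIElIE

The strings grow by a fixed suffix IElIE each time.
From xuIElIEIElIEIElIE, 3 further steps: xuIElIEIElIEIElIE → xuIElIEIElIEIElIEIElIE → xuIElIEIElIEIElIEIElIEIElIE → (answer).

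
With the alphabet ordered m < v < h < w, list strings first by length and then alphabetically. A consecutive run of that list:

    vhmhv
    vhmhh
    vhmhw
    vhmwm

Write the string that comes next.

vhmwv

Treat vhmwm as a base-4 numeral over the given alphabet and add one, carrying through any trailing w's.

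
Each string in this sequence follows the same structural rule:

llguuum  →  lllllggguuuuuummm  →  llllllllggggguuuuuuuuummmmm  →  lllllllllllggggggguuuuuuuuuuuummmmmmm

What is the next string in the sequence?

Each string has the form l^{3n-1} g^{2n-1} u^{3n} m^{2n-1} (n = 1, 2, …).
Setting n = 5 gives 14, 9, 15, 9 characters in each block.

llllllllllllllggggggggguuuuuuuuuuuuuuummmmmmmmm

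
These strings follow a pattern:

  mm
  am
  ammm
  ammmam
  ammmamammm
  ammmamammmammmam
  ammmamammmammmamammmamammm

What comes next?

ammmamammmammmamammmamammmammmamammmammmam

From term 3 onward, concatenate the last term with the second-to-last: am·mm = ammm, ammm·am = ammmam, …
So term 8 is ammmamammmammmamammmamammm·ammmamammmammmam.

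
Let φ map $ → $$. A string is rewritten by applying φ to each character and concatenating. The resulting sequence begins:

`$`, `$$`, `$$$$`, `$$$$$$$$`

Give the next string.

$$$$$$$$$$$$$$$$

Expanding $$$$$$$$: $→$$, $→$$, $→$$, $→$$, $→$$, $→$$, $→$$, $→$$. Concatenated: $$ $$ $$ $$ $$ $$ $$ $$.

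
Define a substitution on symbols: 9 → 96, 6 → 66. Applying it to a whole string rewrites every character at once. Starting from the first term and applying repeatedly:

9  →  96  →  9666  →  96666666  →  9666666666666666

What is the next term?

Replace each of the 16 characters of 9666666666666666 in place — 96 66 66 66 66 66 66 66 66 66 66 66 66 66 66 66 — and concatenate.

96666666666666666666666666666666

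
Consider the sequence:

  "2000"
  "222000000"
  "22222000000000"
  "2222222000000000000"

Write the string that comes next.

The n-th term is 2n-1 2's then 3n 0's (n = 1, 2, …).
For the next term, n = 5, so the run lengths are 9, 15.

222222222000000000000000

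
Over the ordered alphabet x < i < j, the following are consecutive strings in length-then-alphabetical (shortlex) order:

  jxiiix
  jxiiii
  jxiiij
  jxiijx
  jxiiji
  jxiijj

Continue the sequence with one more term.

The successor of jxiijj increments the rightmost position that isn't already j and resets every position after it to x.

jxijxx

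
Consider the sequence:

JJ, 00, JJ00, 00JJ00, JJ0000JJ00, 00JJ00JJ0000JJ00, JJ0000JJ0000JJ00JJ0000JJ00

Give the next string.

This is a Fibonacci-style word recurrence s(k) = s(k−2)·s(k−1): e.g. JJ·00 = JJ00.
The next term joins 00JJ00JJ0000JJ00 and JJ0000JJ0000JJ00JJ0000JJ00.

00JJ00JJ0000JJ00JJ0000JJ0000JJ00JJ0000JJ00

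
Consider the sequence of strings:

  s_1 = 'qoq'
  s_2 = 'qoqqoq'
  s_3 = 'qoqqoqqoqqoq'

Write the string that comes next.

qoqqoqqoqqoqqoqqoqqoqqoq

Each string is two copies of the previous one concatenated.
So the next term is two copies of qoqqoqqoqqoq.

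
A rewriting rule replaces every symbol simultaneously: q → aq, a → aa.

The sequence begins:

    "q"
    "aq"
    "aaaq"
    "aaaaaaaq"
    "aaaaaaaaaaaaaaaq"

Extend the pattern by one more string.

aaaaaaaaaaaaaaaaaaaaaaaaaaaaaaaq

φ(aaaaaaaaaaaaaaaq) expands symbol-by-symbol to aa aa aa aa aa aa aa aa aa aa aa aa aa aa aa aq; joining the 16 pieces gives the next term.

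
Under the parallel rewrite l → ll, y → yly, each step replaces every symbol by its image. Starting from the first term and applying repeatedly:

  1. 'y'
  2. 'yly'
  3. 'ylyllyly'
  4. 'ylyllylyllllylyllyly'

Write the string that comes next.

Rewriting the 20 symbols of ylyllylyllllylyllyly one by one yields yly ll yly ll ll yly ll yly ll ll ll ll yly ll yly ll ll yly ll yly; concatenated:

ylyllylyllllylyllylyllllllllylyllylyllllylyllyly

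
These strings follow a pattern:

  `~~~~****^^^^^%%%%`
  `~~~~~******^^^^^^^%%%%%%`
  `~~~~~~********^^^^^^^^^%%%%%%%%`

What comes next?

Term n consists of n+2 ~'s, followed by 2n *'s, followed by 2n+1 ^'s, followed by 2n %'s, where the shown terms are n = 2, 3, 4.
Setting n = 5 gives 7, 10, 11, 10 characters in each block.

~~~~~~~**********^^^^^^^^^^^%%%%%%%%%%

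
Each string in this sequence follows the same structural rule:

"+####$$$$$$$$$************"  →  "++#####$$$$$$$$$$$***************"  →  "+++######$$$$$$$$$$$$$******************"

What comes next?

Term n consists of n-2 +'s, followed by n+1 #'s, followed by 2n+3 $'s, followed by 3n+3 *'s, where the shown terms are n = 3, 4, 5.
For the next term, n = 6, so the run lengths are 4, 7, 15, 21.

++++#######$$$$$$$$$$$$$$$*********************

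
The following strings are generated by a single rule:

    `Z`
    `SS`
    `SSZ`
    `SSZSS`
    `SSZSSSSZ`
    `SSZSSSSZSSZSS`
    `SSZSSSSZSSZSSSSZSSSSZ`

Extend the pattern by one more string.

Each term (from the third on) is the previous term followed by the one before it: term 3 = SS·Z = SSZ.
Continuing: SSZSSSSZSSZSSSSZSSSSZ · SSZSSSSZSSZSS gives term 8.

SSZSSSSZSSZSSSSZSSSSZSSZSSSSZSSZSS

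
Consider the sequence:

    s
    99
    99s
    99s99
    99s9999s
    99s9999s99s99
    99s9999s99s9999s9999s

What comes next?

99s9999s99s9999s9999s99s9999s99s99

This is a Fibonacci-style word recurrence s(k) = s(k−1)·s(k−2): e.g. 99·s = 99s.
Continuing: 99s9999s99s9999s9999s · 99s9999s99s99 gives term 8.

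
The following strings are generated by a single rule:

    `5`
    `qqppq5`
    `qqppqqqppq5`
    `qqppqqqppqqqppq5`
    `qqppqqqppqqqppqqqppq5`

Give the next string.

The strings grow by a fixed prefix qqppq each time.
Applying this once more to qqppqqqppqqqppqqqppq5:

qqppqqqppqqqppqqqppqqqppq5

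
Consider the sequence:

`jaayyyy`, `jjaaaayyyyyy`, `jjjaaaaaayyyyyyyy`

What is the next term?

jjjjaaaaaaaayyyyyyyyyy

Term n consists of n j's, followed by 2n a's, followed by 2n+2 y's (n = 1, 2, …).
At n = 4 the blocks have lengths 4, 8, 10.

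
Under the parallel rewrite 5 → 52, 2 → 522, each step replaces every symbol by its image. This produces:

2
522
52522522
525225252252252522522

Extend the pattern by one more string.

5252252522522525225252252252522522525225252252252522522

Replace each of the 21 characters of 525225252252252522522 in place — 52 522 52 522 522 52 522 52 522 522 52 522 522 52 522 52 522 522 52 522 522 — and concatenate.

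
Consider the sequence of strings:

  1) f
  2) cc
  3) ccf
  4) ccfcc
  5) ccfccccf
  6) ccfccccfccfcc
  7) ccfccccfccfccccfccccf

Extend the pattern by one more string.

This is a Fibonacci-style word recurrence s(k) = s(k−1)·s(k−2): e.g. cc·f = ccf.
So term 8 is ccfccccfccfccccfccccf·ccfccccfccfcc.

ccfccccfccfccccfccccfccfccccfccfcc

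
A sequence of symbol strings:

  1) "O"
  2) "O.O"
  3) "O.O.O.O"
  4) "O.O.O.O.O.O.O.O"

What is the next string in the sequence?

s(k+1) = s(k)·.·s(k) — each term doubles the last with '.' between the halves.
Doubling O.O.O.O.O.O.O.O with '.' between the halves:

O.O.O.O.O.O.O.O.O.O.O.O.O.O.O.O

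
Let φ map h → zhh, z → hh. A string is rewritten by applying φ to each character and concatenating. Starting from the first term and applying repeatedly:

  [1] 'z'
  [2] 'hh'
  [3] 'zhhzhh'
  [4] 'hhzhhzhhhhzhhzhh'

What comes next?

Rewriting the 16 symbols of hhzhhzhhhhzhhzhh one by one yields zhh zhh hh zhh zhh hh zhh zhh zhh zhh hh zhh zhh hh zhh zhh; concatenated:

zhhzhhhhzhhzhhhhzhhzhhzhhzhhhhzhhzhhhhzhhzhh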